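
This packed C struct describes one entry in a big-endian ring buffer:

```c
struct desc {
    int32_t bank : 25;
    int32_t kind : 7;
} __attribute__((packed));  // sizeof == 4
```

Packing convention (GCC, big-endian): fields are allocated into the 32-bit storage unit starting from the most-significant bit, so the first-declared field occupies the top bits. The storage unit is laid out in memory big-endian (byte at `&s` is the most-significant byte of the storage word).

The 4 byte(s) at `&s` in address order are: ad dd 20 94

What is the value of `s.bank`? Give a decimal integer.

[0]=0xad [1]=0xdd [2]=0x20 [3]=0x94 (big-endian) → word 0xaddd2094
bank [7+:25] = (word>>7) & 0x1ffffff = 22788673  ←
kind [0+:7] = (word>>0) & 0x7f = 20
bank signed 25b, MSB=1: 22788673 - 33554432 = -10765759

-10765759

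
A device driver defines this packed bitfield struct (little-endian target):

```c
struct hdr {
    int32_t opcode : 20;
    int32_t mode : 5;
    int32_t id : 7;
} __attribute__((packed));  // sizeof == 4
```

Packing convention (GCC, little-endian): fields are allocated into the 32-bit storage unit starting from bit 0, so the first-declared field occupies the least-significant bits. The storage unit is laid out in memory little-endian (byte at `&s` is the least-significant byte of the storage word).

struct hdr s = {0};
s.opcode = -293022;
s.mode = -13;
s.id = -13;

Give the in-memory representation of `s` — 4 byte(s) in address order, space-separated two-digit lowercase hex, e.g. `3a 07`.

[0+:20] opcode=-293022 & 0xfffff = 0xb8762; word=0x000b8762
[20+:5] mode=-13 & 0x1f = 0x13; word=0x013b8762
[25+:7] id=-13 & 0x7f = 0x73; word=0xe73b8762
word = 0xe73b8762 → little-endian bytes:
  [0]=0x62  [1]=0x87  [2]=0x3b  [3]=0xe7

62 87 3b e7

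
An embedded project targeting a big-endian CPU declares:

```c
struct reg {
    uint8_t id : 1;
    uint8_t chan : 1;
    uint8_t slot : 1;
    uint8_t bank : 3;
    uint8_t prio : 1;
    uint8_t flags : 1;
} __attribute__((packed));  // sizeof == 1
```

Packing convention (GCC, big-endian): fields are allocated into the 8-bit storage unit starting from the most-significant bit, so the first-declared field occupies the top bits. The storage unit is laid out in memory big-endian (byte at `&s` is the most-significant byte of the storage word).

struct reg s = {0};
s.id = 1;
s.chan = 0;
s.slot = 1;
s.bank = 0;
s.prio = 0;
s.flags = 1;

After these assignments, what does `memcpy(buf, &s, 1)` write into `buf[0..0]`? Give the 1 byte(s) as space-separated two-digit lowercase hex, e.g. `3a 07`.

id:1 = 1 → 0x1 << 7 → word 0x80
chan:1 = 0 → 0x0 << 6 → word 0x80
slot:1 = 1 → 0x1 << 5 → word 0xa0
bank:3 = 0 → 0x0 << 2 → word 0xa0
prio:1 = 0 → 0x0 << 1 → word 0xa0
flags:1 = 1 → 0x1 << 0 → word 0xa1
word = 0xa1 → big-endian bytes:
  [0]=0xa1

a1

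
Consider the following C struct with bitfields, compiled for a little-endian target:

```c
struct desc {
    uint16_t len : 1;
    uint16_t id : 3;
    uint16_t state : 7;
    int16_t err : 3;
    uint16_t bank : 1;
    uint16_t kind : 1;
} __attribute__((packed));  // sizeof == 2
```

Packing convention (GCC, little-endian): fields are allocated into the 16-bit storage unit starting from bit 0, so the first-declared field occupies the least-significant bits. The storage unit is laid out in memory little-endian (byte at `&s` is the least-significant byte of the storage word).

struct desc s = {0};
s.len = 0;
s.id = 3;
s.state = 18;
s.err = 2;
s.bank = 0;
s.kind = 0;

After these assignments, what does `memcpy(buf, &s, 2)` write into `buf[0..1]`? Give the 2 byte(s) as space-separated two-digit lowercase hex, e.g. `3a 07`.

26 11

len (1b) val=0 bits=0x0 at bit 0: 0x0000
id (3b) val=3 bits=0x3 at bit 1: 0x0006
state (7b) val=18 bits=0x12 at bit 4: 0x0126
err (3b) val=2 bits=0x2 at bit 11: 0x1126
bank (1b) val=0 bits=0x0 at bit 14: 0x1126
kind (1b) val=0 bits=0x0 at bit 15: 0x1126
word = 0x1126 → little-endian bytes:
  [0]=0x26  [1]=0x11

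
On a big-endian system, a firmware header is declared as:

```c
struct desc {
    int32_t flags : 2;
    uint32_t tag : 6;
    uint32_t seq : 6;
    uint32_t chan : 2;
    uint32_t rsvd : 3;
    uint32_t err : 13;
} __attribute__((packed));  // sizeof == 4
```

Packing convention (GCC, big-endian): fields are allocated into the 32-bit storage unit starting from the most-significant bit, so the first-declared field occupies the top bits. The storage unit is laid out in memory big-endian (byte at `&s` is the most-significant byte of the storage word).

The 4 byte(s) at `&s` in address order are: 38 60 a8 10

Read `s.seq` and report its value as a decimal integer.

[0]=0x38 [1]=0x60 [2]=0xa8 [3]=0x10 (big-endian) → word 0x3860a810
flags:2 @ bit 30 → (0x3860a810>>30)&0x3 = 0x0
tag:6 @ bit 24 → (0x3860a810>>24)&0x3f = 0x38
seq:6 @ bit 18 → (0x3860a810>>18)&0x3f = 0x18  ←
chan:2 @ bit 16 → (0x3860a810>>16)&0x3 = 0x0
rsvd:3 @ bit 13 → (0x3860a810>>13)&0x7 = 0x5
err:13 @ bit 0 → (0x3860a810>>0)&0x1fff = 0x810

24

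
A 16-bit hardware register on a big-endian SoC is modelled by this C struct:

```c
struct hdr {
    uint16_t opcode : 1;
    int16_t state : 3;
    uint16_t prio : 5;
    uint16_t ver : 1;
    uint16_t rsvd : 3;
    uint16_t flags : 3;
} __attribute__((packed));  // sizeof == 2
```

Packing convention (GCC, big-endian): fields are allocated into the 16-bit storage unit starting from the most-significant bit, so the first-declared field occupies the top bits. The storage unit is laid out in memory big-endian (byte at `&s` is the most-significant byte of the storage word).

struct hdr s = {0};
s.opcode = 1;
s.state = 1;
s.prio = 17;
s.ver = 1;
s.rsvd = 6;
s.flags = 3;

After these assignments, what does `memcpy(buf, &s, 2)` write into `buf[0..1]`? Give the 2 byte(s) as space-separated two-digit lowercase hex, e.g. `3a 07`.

98 f3

[15+:1] opcode=1 & 0x1 = 0x1; word=0x8000
[12+:3] state=1 & 0x7 = 0x1; word=0x9000
[7+:5] prio=17 & 0x1f = 0x11; word=0x9880
[6+:1] ver=1 & 0x1 = 0x1; word=0x98c0
[3+:3] rsvd=6 & 0x7 = 0x6; word=0x98f0
[0+:3] flags=3 & 0x7 = 0x3; word=0x98f3
word = 0x98f3 → big-endian bytes:
  [0]=0x98  [1]=0xf3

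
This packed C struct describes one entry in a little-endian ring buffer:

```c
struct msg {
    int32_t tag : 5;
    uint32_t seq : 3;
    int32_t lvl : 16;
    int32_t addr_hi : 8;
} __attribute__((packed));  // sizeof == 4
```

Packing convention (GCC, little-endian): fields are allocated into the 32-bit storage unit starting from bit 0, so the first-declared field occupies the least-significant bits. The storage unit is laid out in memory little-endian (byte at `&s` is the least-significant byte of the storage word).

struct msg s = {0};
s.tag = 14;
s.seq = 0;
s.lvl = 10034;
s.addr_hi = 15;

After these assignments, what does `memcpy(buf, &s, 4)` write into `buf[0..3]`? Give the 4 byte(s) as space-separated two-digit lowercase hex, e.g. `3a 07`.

tag:5 = 14 → 0xe << 0 → word 0x0000000e
seq:3 = 0 → 0x0 << 5 → word 0x0000000e
lvl:16 = 10034 → 0x2732 << 8 → word 0x0027320e
addr_hi:8 = 15 → 0xf << 24 → word 0x0f27320e
word = 0x0f27320e → little-endian bytes:
  [0]=0x0e  [1]=0x32  [2]=0x27  [3]=0x0f

0e 32 27 0f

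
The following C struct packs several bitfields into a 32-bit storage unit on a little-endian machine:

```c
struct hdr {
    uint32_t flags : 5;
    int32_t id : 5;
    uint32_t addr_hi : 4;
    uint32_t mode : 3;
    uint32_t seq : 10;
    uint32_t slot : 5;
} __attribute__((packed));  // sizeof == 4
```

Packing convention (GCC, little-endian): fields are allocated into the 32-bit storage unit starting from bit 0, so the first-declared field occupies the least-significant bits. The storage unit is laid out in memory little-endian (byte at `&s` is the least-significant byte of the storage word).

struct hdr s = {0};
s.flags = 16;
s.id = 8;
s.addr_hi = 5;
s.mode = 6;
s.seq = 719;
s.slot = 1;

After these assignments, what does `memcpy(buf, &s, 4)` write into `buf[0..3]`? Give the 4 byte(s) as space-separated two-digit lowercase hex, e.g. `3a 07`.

10 95 9f 0d

flags:5 = 16 → 0x10 << 0 → word 0x00000010
id:5 = 8 → 0x8 << 5 → word 0x00000110
addr_hi:4 = 5 → 0x5 << 10 → word 0x00001510
mode:3 = 6 → 0x6 << 14 → word 0x00019510
seq:10 = 719 → 0x2cf << 17 → word 0x059f9510
slot:5 = 1 → 0x1 << 27 → word 0x0d9f9510
word = 0x0d9f9510 → little-endian bytes:
  [0]=0x10  [1]=0x95  [2]=0x9f  [3]=0x0d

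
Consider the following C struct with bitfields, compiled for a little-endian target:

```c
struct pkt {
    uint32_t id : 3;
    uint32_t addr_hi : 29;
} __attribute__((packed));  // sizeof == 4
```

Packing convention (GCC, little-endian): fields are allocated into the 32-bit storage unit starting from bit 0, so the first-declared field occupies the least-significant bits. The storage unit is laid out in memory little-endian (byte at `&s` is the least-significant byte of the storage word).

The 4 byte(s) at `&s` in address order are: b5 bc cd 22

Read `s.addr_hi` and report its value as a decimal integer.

[0]=0xb5 [1]=0xbc [2]=0xcd [3]=0x22 (little-endian) → word 0x22cdbcb5
id [0+:3] = (word>>0) & 0x7 = 5
addr_hi [3+:29] = (word>>3) & 0x1fffffff = 72988566  ←

72988566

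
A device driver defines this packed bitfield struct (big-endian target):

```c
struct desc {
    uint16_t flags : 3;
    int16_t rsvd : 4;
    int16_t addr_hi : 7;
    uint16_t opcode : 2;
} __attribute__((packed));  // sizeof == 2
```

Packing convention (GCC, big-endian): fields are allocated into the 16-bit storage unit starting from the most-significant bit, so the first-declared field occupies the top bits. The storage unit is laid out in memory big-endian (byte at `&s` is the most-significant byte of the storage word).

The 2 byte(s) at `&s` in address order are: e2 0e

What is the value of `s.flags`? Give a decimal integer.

7

[0]=0xe2 [1]=0x0e (big-endian) → word 0xe20e
flags [13+:3] = (word>>13) & 0x7 = 7  ←
rsvd [9+:4] = (word>>9) & 0xf = 1
addr_hi [2+:7] = (word>>2) & 0x7f = 3
opcode [0+:2] = (word>>0) & 0x3 = 2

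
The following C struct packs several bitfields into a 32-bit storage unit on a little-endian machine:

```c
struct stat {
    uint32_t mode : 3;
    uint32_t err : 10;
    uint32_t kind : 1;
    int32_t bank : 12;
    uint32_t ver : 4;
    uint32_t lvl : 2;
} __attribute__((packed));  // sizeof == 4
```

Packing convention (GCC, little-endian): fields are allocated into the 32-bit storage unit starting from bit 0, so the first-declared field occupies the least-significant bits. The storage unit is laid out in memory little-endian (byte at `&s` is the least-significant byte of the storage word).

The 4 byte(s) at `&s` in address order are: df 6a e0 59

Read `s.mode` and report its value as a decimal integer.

7

[0]=0xdf [1]=0x6a [2]=0xe0 [3]=0x59 (little-endian) → word 0x59e06adf
mode [0+:3] = (word>>0) & 0x7 = 7  ←
err [3+:10] = (word>>3) & 0x3ff = 347
kind [13+:1] = (word>>13) & 0x1 = 1
bank [14+:12] = (word>>14) & 0xfff = 1921
ver [26+:4] = (word>>26) & 0xf = 6
lvl [30+:2] = (word>>30) & 0x3 = 1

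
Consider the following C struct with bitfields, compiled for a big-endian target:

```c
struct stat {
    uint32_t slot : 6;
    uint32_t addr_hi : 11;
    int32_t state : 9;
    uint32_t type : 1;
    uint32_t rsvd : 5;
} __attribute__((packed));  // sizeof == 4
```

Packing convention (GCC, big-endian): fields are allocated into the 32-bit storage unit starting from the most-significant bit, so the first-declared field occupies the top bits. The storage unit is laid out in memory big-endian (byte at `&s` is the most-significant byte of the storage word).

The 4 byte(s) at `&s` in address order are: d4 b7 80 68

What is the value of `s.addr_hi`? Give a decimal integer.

[0]=0xd4 [1]=0xb7 [2]=0x80 [3]=0x68 (big-endian) → word 0xd4b78068
slot:6 @ bit 26 → (0xd4b78068>>26)&0x3f = 0x35
addr_hi:11 @ bit 15 → (0xd4b78068>>15)&0x7ff = 0x16f  ←
state:9 @ bit 6 → (0xd4b78068>>6)&0x1ff = 0x1
type:1 @ bit 5 → (0xd4b78068>>5)&0x1 = 0x1
rsvd:5 @ bit 0 → (0xd4b78068>>0)&0x1f = 0x8

367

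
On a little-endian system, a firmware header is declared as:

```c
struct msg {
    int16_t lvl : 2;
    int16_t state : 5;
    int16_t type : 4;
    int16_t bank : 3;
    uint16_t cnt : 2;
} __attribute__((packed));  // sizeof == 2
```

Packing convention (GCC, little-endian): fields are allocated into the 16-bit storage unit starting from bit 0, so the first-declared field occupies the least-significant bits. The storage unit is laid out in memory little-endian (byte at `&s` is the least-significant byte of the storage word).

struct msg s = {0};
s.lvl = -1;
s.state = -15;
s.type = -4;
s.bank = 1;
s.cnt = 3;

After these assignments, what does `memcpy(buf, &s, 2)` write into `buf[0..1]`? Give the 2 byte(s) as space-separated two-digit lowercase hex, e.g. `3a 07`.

lvl (2b) val=-1 bits=0x3 at bit 0: 0x0003
state (5b) val=-15 bits=0x11 at bit 2: 0x0047
type (4b) val=-4 bits=0xc at bit 7: 0x0647
bank (3b) val=1 bits=0x1 at bit 11: 0x0e47
cnt (2b) val=3 bits=0x3 at bit 14: 0xce47
word = 0xce47 → little-endian bytes:
  [0]=0x47  [1]=0xce

47 ce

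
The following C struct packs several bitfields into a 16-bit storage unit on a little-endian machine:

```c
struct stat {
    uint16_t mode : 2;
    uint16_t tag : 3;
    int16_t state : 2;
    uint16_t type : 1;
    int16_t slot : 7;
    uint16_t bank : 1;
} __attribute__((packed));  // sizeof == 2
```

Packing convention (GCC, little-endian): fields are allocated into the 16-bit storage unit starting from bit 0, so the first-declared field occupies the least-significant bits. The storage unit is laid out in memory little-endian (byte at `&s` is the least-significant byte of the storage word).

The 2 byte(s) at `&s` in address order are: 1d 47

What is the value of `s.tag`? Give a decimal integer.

[0]=0x1d [1]=0x47 (little-endian) → word 0x471d
mode:2 @ bit 0 → (0x471d>>0)&0x3 = 0x1
tag:3 @ bit 2 → (0x471d>>2)&0x7 = 0x7  ←
state:2 @ bit 5 → (0x471d>>5)&0x3 = 0x0
type:1 @ bit 7 → (0x471d>>7)&0x1 = 0x0
slot:7 @ bit 8 → (0x471d>>8)&0x7f = 0x47
bank:1 @ bit 15 → (0x471d>>15)&0x1 = 0x0

7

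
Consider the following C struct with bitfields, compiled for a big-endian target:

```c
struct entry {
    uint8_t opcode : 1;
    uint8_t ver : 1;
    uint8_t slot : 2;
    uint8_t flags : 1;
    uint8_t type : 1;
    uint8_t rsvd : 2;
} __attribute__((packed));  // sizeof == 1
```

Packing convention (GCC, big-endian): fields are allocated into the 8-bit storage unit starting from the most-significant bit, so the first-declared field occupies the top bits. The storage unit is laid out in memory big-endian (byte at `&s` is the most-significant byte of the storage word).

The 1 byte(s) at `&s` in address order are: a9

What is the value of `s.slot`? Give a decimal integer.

[0]=0xa9 (big-endian) → word 0xa9
opcode [7+:1] = (word>>7) & 0x1 = 1
ver [6+:1] = (word>>6) & 0x1 = 0
slot [4+:2] = (word>>4) & 0x3 = 2  ←
flags [3+:1] = (word>>3) & 0x1 = 1
type [2+:1] = (word>>2) & 0x1 = 0
rsvd [0+:2] = (word>>0) & 0x3 = 1

2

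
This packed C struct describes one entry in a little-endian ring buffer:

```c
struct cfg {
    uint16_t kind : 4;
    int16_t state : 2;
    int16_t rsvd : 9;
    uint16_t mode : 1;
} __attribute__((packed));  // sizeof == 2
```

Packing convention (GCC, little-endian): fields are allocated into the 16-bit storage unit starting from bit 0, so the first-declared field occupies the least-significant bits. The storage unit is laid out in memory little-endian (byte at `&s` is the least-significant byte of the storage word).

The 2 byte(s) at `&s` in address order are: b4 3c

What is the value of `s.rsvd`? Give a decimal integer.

242

[0]=0xb4 [1]=0x3c (little-endian) → word 0x3cb4
kind:4 @ bit 0 → (0x3cb4>>0)&0xf = 0x4
state:2 @ bit 4 → (0x3cb4>>4)&0x3 = 0x3
rsvd:9 @ bit 6 → (0x3cb4>>6)&0x1ff = 0xf2  ←
mode:1 @ bit 15 → (0x3cb4>>15)&0x1 = 0x0
rsvd signed 9b, MSB=0: value = 242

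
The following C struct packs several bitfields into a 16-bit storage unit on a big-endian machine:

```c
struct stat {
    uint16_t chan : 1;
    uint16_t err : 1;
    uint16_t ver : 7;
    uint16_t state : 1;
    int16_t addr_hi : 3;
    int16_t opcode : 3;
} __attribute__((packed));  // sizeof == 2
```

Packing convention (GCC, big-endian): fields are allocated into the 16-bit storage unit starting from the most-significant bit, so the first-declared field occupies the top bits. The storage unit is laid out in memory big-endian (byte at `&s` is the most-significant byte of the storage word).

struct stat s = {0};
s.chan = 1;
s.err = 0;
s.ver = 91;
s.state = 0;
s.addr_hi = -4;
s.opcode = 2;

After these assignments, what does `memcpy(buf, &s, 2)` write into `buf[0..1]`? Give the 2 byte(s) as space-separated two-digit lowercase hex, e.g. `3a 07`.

ad a2

chan:1 = 1 → 0x1 << 15 → word 0x8000
err:1 = 0 → 0x0 << 14 → word 0x8000
ver:7 = 91 → 0x5b << 7 → word 0xad80
state:1 = 0 → 0x0 << 6 → word 0xad80
addr_hi:3 = -4 → 0x4 << 3 → word 0xada0
opcode:3 = 2 → 0x2 << 0 → word 0xada2
word = 0xada2 → big-endian bytes:
  [0]=0xad  [1]=0xa2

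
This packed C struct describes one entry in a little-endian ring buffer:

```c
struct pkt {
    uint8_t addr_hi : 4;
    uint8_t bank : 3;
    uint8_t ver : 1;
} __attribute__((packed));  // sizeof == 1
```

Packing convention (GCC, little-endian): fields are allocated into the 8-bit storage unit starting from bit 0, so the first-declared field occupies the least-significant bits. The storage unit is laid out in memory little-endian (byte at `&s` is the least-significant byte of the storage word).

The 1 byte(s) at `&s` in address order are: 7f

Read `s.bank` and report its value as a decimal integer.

7

[0]=0x7f (little-endian) → word 0x7f
addr_hi:4 @ bit 0 → (0x7f>>0)&0xf = 0xf
bank:3 @ bit 4 → (0x7f>>4)&0x7 = 0x7  ←
ver:1 @ bit 7 → (0x7f>>7)&0x1 = 0x0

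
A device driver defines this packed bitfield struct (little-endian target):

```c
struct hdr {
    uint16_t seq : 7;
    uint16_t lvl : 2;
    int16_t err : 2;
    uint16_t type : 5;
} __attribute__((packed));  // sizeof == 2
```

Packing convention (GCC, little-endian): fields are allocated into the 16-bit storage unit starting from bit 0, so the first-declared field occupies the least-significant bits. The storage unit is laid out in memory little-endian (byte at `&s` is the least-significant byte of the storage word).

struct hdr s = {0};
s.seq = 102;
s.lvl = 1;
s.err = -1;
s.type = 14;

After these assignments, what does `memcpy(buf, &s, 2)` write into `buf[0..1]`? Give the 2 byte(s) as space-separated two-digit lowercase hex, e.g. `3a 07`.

e6 76

seq (7b) val=102 bits=0x66 at bit 0: 0x0066
lvl (2b) val=1 bits=0x1 at bit 7: 0x00e6
err (2b) val=-1 bits=0x3 at bit 9: 0x06e6
type (5b) val=14 bits=0xe at bit 11: 0x76e6
word = 0x76e6 → little-endian bytes:
  [0]=0xe6  [1]=0x76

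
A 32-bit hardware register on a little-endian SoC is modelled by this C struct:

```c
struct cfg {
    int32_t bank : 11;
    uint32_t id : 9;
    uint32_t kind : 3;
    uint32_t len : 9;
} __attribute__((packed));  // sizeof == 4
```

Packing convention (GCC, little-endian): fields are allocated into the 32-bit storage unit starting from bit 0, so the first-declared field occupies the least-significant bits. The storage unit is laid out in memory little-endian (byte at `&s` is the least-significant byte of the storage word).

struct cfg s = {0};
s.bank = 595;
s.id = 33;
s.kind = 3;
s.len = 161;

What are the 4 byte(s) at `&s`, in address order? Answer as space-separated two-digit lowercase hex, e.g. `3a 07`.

[0+:11] bank=595 & 0x7ff = 0x253; word=0x00000253
[11+:9] id=33 & 0x1ff = 0x21; word=0x00010a53
[20+:3] kind=3 & 0x7 = 0x3; word=0x00310a53
[23+:9] len=161 & 0x1ff = 0xa1; word=0x50b10a53
word = 0x50b10a53 → little-endian bytes:
  [0]=0x53  [1]=0x0a  [2]=0xb1  [3]=0x50

53 0a b1 50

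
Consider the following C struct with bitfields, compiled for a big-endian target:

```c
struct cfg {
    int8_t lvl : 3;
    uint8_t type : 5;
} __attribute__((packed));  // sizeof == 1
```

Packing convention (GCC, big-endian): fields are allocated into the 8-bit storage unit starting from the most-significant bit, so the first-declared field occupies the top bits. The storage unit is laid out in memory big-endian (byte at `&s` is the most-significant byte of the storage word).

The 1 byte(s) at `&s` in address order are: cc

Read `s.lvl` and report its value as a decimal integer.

[0]=0xcc (big-endian) → word 0xcc
lvl:3 @ bit 5 → (0xcc>>5)&0x7 = 0x6  ←
type:5 @ bit 0 → (0xcc>>0)&0x1f = 0xc
lvl signed 3b, MSB=1: 6 - 8 = -2

-2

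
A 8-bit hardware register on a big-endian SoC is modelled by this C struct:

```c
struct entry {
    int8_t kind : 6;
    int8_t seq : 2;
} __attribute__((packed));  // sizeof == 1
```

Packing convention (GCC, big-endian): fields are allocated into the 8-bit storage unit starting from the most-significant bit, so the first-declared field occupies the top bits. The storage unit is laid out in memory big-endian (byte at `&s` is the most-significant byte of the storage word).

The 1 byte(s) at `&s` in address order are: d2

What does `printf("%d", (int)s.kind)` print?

-12

[0]=0xd2 (big-endian) → word 0xd2
kind:6 @ bit 2 → (0xd2>>2)&0x3f = 0x34  ←
seq:2 @ bit 0 → (0xd2>>0)&0x3 = 0x2
kind signed 6b, MSB=1: 52 - 64 = -12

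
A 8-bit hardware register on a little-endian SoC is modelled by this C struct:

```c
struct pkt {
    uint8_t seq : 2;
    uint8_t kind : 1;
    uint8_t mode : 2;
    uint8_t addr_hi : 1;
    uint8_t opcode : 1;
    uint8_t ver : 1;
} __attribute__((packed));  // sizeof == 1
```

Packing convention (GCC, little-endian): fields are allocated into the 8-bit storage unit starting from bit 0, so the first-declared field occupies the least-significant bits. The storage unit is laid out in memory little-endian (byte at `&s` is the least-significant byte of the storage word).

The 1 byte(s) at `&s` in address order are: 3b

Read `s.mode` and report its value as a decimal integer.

[0]=0x3b (little-endian) → word 0x3b
seq [0+:2] = (word>>0) & 0x3 = 3
kind [2+:1] = (word>>2) & 0x1 = 0
mode [3+:2] = (word>>3) & 0x3 = 3  ←
addr_hi [5+:1] = (word>>5) & 0x1 = 1
opcode [6+:1] = (word>>6) & 0x1 = 0
ver [7+:1] = (word>>7) & 0x1 = 0

3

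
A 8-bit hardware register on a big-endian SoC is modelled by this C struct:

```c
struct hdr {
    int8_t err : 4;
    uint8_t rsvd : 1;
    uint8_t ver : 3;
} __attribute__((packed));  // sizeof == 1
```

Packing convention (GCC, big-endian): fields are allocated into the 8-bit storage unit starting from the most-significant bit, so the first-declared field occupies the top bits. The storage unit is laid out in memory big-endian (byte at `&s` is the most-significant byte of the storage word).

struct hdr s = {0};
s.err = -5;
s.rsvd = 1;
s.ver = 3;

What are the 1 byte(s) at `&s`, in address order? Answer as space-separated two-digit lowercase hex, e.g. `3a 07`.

bb

err:4 = -5 → 0xb << 4 → word 0xb0
rsvd:1 = 1 → 0x1 << 3 → word 0xb8
ver:3 = 3 → 0x3 << 0 → word 0xbb
word = 0xbb → big-endian bytes:
  [0]=0xbb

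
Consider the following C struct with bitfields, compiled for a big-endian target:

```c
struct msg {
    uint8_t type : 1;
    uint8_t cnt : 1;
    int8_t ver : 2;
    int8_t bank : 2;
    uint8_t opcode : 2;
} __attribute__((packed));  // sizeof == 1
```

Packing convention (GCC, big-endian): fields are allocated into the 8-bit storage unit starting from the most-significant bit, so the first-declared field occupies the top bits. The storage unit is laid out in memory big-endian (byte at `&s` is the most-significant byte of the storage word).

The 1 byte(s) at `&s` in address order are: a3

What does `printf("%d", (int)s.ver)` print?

[0]=0xa3 (big-endian) → word 0xa3
type:1 @ bit 7 → (0xa3>>7)&0x1 = 0x1
cnt:1 @ bit 6 → (0xa3>>6)&0x1 = 0x0
ver:2 @ bit 4 → (0xa3>>4)&0x3 = 0x2  ←
bank:2 @ bit 2 → (0xa3>>2)&0x3 = 0x0
opcode:2 @ bit 0 → (0xa3>>0)&0x3 = 0x3
ver signed 2b, MSB=1: 2 - 4 = -2

-2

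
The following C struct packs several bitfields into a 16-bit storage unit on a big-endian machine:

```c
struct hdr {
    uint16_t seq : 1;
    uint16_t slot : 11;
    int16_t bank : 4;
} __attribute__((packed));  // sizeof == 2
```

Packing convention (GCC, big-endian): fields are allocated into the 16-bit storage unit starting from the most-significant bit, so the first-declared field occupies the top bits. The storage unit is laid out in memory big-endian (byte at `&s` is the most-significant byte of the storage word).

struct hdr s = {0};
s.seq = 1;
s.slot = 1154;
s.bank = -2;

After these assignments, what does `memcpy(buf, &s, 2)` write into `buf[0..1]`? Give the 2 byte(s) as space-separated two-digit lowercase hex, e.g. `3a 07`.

c8 2e

seq (1b) val=1 bits=0x1 at bit 15: 0x8000
slot (11b) val=1154 bits=0x482 at bit 4: 0xc820
bank (4b) val=-2 bits=0xe at bit 0: 0xc82e
word = 0xc82e → big-endian bytes:
  [0]=0xc8  [1]=0x2e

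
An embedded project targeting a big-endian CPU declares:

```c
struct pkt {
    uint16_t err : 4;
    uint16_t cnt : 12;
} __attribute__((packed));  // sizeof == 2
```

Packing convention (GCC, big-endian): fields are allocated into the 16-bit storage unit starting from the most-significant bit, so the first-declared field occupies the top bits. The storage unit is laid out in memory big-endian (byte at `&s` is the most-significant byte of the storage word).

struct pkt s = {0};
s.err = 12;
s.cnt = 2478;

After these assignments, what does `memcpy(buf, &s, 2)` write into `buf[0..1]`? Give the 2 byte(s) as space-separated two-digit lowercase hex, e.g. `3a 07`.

c9 ae

err (4b) val=12 bits=0xc at bit 12: 0xc000
cnt (12b) val=2478 bits=0x9ae at bit 0: 0xc9ae
word = 0xc9ae → big-endian bytes:
  [0]=0xc9  [1]=0xae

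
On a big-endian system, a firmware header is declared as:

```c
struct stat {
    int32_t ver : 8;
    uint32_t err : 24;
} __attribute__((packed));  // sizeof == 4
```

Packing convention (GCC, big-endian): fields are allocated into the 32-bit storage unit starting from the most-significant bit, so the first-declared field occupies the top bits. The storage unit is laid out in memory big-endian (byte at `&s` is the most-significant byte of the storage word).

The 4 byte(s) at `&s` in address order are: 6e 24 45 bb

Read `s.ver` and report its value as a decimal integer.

110

[0]=0x6e [1]=0x24 [2]=0x45 [3]=0xbb (big-endian) → word 0x6e2445bb
ver [24+:8] = (word>>24) & 0xff = 110  ←
err [0+:24] = (word>>0) & 0xffffff = 2377147
ver signed 8b, MSB=0: value = 110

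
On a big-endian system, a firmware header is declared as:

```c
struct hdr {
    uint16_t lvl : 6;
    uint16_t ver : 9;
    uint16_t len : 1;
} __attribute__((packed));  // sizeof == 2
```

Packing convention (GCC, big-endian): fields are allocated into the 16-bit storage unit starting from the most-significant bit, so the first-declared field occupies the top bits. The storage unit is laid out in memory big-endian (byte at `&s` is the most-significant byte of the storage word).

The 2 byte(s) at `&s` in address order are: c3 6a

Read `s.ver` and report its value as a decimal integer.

437

[0]=0xc3 [1]=0x6a (big-endian) → word 0xc36a
lvl [10+:6] = (word>>10) & 0x3f = 48
ver [1+:9] = (word>>1) & 0x1ff = 437  ←
len [0+:1] = (word>>0) & 0x1 = 0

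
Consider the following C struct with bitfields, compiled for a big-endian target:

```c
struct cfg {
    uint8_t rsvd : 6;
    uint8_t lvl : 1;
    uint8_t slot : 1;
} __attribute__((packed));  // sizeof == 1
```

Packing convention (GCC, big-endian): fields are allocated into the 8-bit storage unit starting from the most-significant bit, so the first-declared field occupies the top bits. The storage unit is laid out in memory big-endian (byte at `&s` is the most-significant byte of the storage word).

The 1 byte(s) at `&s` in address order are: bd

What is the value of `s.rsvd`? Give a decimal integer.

[0]=0xbd (big-endian) → word 0xbd
rsvd:6 @ bit 2 → (0xbd>>2)&0x3f = 0x2f  ←
lvl:1 @ bit 1 → (0xbd>>1)&0x1 = 0x0
slot:1 @ bit 0 → (0xbd>>0)&0x1 = 0x1

47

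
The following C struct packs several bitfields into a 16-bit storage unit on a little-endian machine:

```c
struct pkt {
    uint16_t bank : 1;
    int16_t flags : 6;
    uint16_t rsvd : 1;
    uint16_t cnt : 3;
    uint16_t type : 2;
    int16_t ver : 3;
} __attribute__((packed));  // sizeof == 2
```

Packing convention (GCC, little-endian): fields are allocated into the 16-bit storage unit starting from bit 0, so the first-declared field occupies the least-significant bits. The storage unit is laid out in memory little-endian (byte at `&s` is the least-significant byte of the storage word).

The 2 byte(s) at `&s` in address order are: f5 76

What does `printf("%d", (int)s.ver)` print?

3

[0]=0xf5 [1]=0x76 (little-endian) → word 0x76f5
bank [0+:1] = (word>>0) & 0x1 = 1
flags [1+:6] = (word>>1) & 0x3f = 58
rsvd [7+:1] = (word>>7) & 0x1 = 1
cnt [8+:3] = (word>>8) & 0x7 = 6
type [11+:2] = (word>>11) & 0x3 = 2
ver [13+:3] = (word>>13) & 0x7 = 3  ←
ver signed 3b, MSB=0: value = 3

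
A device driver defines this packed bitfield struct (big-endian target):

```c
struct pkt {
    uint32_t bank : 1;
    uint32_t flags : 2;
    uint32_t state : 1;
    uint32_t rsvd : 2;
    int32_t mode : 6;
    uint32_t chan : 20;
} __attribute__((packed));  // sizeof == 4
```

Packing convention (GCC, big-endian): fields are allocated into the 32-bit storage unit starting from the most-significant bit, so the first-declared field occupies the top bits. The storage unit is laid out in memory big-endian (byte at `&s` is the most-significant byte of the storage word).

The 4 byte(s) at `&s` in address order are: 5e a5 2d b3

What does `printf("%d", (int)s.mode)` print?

-22

[0]=0x5e [1]=0xa5 [2]=0x2d [3]=0xb3 (big-endian) → word 0x5ea52db3
bank:1 @ bit 31 → (0x5ea52db3>>31)&0x1 = 0x0
flags:2 @ bit 29 → (0x5ea52db3>>29)&0x3 = 0x2
state:1 @ bit 28 → (0x5ea52db3>>28)&0x1 = 0x1
rsvd:2 @ bit 26 → (0x5ea52db3>>26)&0x3 = 0x3
mode:6 @ bit 20 → (0x5ea52db3>>20)&0x3f = 0x2a  ←
chan:20 @ bit 0 → (0x5ea52db3>>0)&0xfffff = 0x52db3
mode signed 6b, MSB=1: 42 - 64 = -22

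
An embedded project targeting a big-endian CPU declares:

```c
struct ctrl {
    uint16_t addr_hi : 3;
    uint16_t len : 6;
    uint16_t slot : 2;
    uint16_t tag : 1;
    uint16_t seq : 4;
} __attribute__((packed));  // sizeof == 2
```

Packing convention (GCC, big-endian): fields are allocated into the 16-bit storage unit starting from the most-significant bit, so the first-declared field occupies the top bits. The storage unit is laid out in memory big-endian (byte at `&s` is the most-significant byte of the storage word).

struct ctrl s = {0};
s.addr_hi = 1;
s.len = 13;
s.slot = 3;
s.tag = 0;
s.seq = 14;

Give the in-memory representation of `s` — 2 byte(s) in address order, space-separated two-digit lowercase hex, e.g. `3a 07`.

addr_hi:3 = 1 → 0x1 << 13 → word 0x2000
len:6 = 13 → 0xd << 7 → word 0x2680
slot:2 = 3 → 0x3 << 5 → word 0x26e0
tag:1 = 0 → 0x0 << 4 → word 0x26e0
seq:4 = 14 → 0xe << 0 → word 0x26ee
word = 0x26ee → big-endian bytes:
  [0]=0x26  [1]=0xee

26 ee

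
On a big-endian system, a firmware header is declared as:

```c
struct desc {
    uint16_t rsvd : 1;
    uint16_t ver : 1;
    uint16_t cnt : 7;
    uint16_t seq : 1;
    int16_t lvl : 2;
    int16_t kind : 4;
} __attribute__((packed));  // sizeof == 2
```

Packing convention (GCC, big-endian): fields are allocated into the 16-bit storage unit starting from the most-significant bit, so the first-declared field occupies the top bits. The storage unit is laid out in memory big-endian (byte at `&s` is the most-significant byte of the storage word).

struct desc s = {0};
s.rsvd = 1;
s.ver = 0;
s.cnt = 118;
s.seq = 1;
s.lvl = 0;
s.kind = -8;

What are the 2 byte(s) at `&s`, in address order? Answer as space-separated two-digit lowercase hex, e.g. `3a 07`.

[15+:1] rsvd=1 & 0x1 = 0x1; word=0x8000
[14+:1] ver=0 & 0x1 = 0x0; word=0x8000
[7+:7] cnt=118 & 0x7f = 0x76; word=0xbb00
[6+:1] seq=1 & 0x1 = 0x1; word=0xbb40
[4+:2] lvl=0 & 0x3 = 0x0; word=0xbb40
[0+:4] kind=-8 & 0xf = 0x8; word=0xbb48
word = 0xbb48 → big-endian bytes:
  [0]=0xbb  [1]=0x48

bb 48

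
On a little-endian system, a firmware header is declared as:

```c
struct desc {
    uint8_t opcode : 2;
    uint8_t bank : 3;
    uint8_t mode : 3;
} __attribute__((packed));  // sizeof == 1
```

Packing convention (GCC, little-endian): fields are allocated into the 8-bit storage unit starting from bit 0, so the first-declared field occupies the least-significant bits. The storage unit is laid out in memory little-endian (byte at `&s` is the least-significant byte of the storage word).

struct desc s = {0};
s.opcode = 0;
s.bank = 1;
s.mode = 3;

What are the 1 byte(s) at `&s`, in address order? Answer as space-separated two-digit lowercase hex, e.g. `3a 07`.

opcode:2 = 0 → 0x0 << 0 → word 0x00
bank:3 = 1 → 0x1 << 2 → word 0x04
mode:3 = 3 → 0x3 << 5 → word 0x64
word = 0x64 → little-endian bytes:
  [0]=0x64

64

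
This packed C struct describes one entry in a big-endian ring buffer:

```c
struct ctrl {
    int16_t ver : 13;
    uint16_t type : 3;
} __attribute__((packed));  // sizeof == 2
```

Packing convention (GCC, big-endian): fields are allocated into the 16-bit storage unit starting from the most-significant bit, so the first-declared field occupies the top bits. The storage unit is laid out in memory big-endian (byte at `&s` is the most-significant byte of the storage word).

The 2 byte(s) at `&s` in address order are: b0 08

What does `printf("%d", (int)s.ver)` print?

-2559

[0]=0xb0 [1]=0x08 (big-endian) → word 0xb008
ver [3+:13] = (word>>3) & 0x1fff = 5633  ←
type [0+:3] = (word>>0) & 0x7 = 0
ver signed 13b, MSB=1: 5633 - 8192 = -2559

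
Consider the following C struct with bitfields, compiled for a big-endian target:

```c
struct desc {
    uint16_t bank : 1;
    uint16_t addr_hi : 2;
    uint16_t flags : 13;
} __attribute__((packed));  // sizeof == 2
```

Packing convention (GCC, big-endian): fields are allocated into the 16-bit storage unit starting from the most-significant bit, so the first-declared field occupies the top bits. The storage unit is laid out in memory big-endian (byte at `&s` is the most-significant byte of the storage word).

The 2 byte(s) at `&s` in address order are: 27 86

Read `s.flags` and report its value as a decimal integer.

1926

[0]=0x27 [1]=0x86 (big-endian) → word 0x2786
bank:1 @ bit 15 → (0x2786>>15)&0x1 = 0x0
addr_hi:2 @ bit 13 → (0x2786>>13)&0x3 = 0x1
flags:13 @ bit 0 → (0x2786>>0)&0x1fff = 0x786  ←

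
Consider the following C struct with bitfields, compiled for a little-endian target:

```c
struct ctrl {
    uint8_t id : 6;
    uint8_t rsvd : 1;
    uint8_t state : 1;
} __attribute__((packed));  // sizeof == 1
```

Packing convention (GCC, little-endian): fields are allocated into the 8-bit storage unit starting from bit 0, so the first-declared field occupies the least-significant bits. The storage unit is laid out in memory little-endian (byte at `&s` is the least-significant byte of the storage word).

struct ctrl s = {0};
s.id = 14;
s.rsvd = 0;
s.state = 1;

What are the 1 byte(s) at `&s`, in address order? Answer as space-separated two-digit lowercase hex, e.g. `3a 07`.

8e

[0+:6] id=14 & 0x3f = 0xe; word=0x0e
[6+:1] rsvd=0 & 0x1 = 0x0; word=0x0e
[7+:1] state=1 & 0x1 = 0x1; word=0x8e
word = 0x8e → little-endian bytes:
  [0]=0x8e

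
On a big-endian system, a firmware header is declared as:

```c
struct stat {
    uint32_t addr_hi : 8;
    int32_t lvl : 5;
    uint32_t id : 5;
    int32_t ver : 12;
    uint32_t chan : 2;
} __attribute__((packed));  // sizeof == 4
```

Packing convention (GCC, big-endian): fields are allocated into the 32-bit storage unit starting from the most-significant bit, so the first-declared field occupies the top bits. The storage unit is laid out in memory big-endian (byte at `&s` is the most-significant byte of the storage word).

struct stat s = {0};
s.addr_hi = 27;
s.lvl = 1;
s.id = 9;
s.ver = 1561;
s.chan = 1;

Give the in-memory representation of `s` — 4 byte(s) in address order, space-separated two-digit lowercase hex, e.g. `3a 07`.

1b 0a 58 65

addr_hi:8 = 27 → 0x1b << 24 → word 0x1b000000
lvl:5 = 1 → 0x1 << 19 → word 0x1b080000
id:5 = 9 → 0x9 << 14 → word 0x1b0a4000
ver:12 = 1561 → 0x619 << 2 → word 0x1b0a5864
chan:2 = 1 → 0x1 << 0 → word 0x1b0a5865
word = 0x1b0a5865 → big-endian bytes:
  [0]=0x1b  [1]=0x0a  [2]=0x58  [3]=0x65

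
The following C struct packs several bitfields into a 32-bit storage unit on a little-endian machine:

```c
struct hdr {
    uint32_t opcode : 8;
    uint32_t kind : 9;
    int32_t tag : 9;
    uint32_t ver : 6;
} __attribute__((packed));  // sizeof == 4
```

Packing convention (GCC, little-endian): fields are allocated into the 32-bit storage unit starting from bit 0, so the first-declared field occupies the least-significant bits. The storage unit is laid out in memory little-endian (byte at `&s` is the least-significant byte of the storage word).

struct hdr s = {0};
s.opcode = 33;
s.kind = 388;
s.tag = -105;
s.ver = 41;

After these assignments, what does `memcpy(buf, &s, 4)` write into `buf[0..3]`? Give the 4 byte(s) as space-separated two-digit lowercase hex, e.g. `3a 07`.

21 84 2f a7

opcode (8b) val=33 bits=0x21 at bit 0: 0x00000021
kind (9b) val=388 bits=0x184 at bit 8: 0x00018421
tag (9b) val=-105 bits=0x197 at bit 17: 0x032f8421
ver (6b) val=41 bits=0x29 at bit 26: 0xa72f8421
word = 0xa72f8421 → little-endian bytes:
  [0]=0x21  [1]=0x84  [2]=0x2f  [3]=0xa7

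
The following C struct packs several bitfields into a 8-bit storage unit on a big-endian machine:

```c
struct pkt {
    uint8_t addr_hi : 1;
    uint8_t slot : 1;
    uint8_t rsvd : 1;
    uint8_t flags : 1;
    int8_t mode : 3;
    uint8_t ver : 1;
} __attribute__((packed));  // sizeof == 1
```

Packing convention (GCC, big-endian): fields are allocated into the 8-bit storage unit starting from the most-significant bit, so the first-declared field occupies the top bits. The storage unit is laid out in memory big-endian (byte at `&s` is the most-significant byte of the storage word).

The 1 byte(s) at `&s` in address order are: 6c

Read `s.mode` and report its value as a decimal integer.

-2

[0]=0x6c (big-endian) → word 0x6c
addr_hi:1 @ bit 7 → (0x6c>>7)&0x1 = 0x0
slot:1 @ bit 6 → (0x6c>>6)&0x1 = 0x1
rsvd:1 @ bit 5 → (0x6c>>5)&0x1 = 0x1
flags:1 @ bit 4 → (0x6c>>4)&0x1 = 0x0
mode:3 @ bit 1 → (0x6c>>1)&0x7 = 0x6  ←
ver:1 @ bit 0 → (0x6c>>0)&0x1 = 0x0
mode signed 3b, MSB=1: 6 - 8 = -2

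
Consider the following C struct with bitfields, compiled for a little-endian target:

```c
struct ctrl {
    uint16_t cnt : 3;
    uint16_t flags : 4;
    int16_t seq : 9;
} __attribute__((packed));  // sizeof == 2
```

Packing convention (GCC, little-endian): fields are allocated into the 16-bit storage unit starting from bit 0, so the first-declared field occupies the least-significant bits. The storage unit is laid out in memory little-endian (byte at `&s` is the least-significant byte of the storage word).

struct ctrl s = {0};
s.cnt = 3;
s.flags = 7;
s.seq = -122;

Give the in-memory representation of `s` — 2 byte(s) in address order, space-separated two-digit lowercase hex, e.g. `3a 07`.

3b c3

cnt:3 = 3 → 0x3 << 0 → word 0x0003
flags:4 = 7 → 0x7 << 3 → word 0x003b
seq:9 = -122 → 0x186 << 7 → word 0xc33b
word = 0xc33b → little-endian bytes:
  [0]=0x3b  [1]=0xc3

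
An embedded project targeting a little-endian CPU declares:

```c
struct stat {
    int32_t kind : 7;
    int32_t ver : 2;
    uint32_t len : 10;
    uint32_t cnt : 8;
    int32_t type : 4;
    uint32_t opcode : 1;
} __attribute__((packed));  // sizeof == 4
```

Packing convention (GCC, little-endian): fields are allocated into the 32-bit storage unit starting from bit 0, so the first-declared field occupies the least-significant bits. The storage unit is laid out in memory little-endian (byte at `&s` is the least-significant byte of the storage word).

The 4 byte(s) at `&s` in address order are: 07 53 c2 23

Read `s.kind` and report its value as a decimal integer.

[0]=0x07 [1]=0x53 [2]=0xc2 [3]=0x23 (little-endian) → word 0x23c25307
kind [0+:7] = (word>>0) & 0x7f = 7  ←
ver [7+:2] = (word>>7) & 0x3 = 2
len [9+:10] = (word>>9) & 0x3ff = 297
cnt [19+:8] = (word>>19) & 0xff = 120
type [27+:4] = (word>>27) & 0xf = 4
opcode [31+:1] = (word>>31) & 0x1 = 0
kind signed 7b, MSB=0: value = 7

7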